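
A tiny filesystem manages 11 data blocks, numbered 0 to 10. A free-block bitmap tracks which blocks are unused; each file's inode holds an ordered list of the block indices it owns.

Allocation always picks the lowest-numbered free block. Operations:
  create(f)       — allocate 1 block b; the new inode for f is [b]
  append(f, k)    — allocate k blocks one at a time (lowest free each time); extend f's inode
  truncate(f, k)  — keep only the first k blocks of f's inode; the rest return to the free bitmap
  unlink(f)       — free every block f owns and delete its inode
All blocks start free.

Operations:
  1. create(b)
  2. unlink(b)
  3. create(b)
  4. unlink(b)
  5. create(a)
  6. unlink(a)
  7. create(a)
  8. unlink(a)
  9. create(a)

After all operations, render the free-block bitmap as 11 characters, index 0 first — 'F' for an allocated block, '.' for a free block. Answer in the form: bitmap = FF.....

bitmap = F..........

after create(b) → b:[0]  free=[F..........]
after unlink(b) →   free=[...........]
after create(b) → b:[0]  free=[F..........]
after unlink(b) →   free=[...........]
after create(a) → a:[0]  free=[F..........]
after unlink(a) →   free=[...........]
after create(a) → a:[0]  free=[F..........]
after unlink(a) →   free=[...........]
after create(a) → a:[0]  free=[F..........]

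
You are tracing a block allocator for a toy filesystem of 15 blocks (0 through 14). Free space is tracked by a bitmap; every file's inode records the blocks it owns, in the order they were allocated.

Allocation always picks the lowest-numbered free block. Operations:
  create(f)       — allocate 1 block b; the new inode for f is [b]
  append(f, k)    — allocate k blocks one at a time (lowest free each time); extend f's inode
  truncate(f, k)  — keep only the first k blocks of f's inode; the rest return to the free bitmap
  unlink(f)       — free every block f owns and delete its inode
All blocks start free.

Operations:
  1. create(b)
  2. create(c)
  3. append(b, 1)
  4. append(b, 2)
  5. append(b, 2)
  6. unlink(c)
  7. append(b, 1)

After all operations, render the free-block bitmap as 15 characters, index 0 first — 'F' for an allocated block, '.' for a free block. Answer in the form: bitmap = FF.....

bitmap = FFFFFFF........

create(b): bitmap=F.............. | b=[0]
create(c): bitmap=FF............. | b=[0] c=[1]
append(b, 1): bitmap=FFF............ | b=[0, 2] c=[1]
append(b, 2): bitmap=FFFFF.......... | b=[0, 2, 3, 4] c=[1]
append(b, 2): bitmap=FFFFFFF........ | b=[0, 2, 3, 4, 5, 6] c=[1]
unlink(c): bitmap=F.FFFFF........ | b=[0, 2, 3, 4, 5, 6]
append(b, 1): bitmap=FFFFFFF........ | b=[0, 2, 3, 4, 5, 6, 1]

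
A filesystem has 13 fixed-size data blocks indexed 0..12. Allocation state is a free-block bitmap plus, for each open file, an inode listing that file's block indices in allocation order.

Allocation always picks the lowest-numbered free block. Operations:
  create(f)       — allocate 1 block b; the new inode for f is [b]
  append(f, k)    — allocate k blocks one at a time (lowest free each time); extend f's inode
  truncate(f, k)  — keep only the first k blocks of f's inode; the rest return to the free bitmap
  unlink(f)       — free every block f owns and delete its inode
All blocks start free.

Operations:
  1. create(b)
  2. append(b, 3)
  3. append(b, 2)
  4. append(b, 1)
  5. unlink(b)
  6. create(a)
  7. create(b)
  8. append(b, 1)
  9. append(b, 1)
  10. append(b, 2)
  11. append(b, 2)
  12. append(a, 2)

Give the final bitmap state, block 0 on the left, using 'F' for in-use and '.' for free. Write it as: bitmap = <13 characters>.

bitmap = FFFFFFFFFF...

  1. create(b)  ⇒  F............  {b→[0]}
  2. append(b, 3)  ⇒  FFFF.........  {b→[0, 1, 2, 3]}
  3. append(b, 2)  ⇒  FFFFFF.......  {b→[0, 1, 2, 3, 4, 5]}
  4. append(b, 1)  ⇒  FFFFFFF......  {b→[0, 1, 2, 3, 4, 5, 6]}
  5. unlink(b)  ⇒  .............  {}
  6. create(a)  ⇒  F............  {a→[0]}
  7. create(b)  ⇒  FF...........  {a→[0]; b→[1]}
  8. append(b, 1)  ⇒  FFF..........  {a→[0]; b→[1, 2]}
  9. append(b, 1)  ⇒  FFFF.........  {a→[0]; b→[1, 2, 3]}
  10. append(b, 2)  ⇒  FFFFFF.......  {a→[0]; b→[1, 2, 3, 4, 5]}
  11. append(b, 2)  ⇒  FFFFFFFF.....  {a→[0]; b→[1, 2, 3, 4, 5, 6, 7]}
  12. append(a, 2)  ⇒  FFFFFFFFFF...  {a→[0, 8, 9]; b→[1, 2, 3, 4, 5, 6, 7]}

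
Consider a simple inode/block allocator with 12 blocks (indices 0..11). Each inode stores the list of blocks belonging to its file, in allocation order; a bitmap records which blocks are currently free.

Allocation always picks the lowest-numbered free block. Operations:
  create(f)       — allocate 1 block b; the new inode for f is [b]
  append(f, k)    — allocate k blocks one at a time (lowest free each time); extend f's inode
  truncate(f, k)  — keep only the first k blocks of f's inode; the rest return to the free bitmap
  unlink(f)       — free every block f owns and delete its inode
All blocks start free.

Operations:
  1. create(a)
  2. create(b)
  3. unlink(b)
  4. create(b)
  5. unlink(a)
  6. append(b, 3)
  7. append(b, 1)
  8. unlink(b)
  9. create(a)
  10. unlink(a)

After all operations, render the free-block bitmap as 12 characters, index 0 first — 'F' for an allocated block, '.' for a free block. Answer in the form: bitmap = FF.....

after create(a) → a:[0]  free=[F...........]
after create(b) → a:[0], b:[1]  free=[FF..........]
after unlink(b) → a:[0]  free=[F...........]
after create(b) → a:[0], b:[1]  free=[FF..........]
after unlink(a) → b:[1]  free=[.F..........]
after append(b, 3) → b:[1, 0, 2, 3]  free=[FFFF........]
after append(b, 1) → b:[1, 0, 2, 3, 4]  free=[FFFFF.......]
after unlink(b) →   free=[............]
after create(a) → a:[0]  free=[F...........]
after unlink(a) →   free=[............]

bitmap = ............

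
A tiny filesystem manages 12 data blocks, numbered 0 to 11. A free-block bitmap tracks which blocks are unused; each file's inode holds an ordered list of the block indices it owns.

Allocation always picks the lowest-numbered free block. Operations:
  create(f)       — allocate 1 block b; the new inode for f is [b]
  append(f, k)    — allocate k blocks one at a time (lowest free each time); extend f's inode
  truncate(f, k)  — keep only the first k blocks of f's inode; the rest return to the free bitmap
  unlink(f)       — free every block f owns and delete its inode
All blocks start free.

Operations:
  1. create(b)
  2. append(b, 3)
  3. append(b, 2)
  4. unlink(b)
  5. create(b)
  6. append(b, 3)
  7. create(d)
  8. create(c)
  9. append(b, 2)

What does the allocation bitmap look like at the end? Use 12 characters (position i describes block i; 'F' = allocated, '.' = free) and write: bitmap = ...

create(b): bitmap=F........... | b=[0]
append(b, 3): bitmap=FFFF........ | b=[0, 1, 2, 3]
append(b, 2): bitmap=FFFFFF...... | b=[0, 1, 2, 3, 4, 5]
unlink(b): bitmap=............ | 
create(b): bitmap=F........... | b=[0]
append(b, 3): bitmap=FFFF........ | b=[0, 1, 2, 3]
create(d): bitmap=FFFFF....... | b=[0, 1, 2, 3] d=[4]
create(c): bitmap=FFFFFF...... | b=[0, 1, 2, 3] c=[5] d=[4]
append(b, 2): bitmap=FFFFFFFF.... | b=[0, 1, 2, 3, 6, 7] c=[5] d=[4]

bitmap = FFFFFFFF....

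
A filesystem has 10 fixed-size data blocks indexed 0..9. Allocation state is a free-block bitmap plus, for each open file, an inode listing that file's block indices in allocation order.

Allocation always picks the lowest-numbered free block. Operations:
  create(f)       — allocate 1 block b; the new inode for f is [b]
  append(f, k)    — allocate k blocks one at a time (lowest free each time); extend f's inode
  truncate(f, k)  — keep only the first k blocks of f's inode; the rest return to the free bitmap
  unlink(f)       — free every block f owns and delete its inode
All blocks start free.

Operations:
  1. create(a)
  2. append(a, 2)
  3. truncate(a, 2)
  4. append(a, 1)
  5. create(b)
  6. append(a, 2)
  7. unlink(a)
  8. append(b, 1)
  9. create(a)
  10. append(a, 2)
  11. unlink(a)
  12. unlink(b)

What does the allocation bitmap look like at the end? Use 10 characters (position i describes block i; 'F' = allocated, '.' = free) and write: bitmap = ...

bitmap = ..........

after create(a) → a:[0]  free=[F.........]
after append(a, 2) → a:[0, 1, 2]  free=[FFF.......]
after truncate(a, 2) → a:[0, 1]  free=[FF........]
after append(a, 1) → a:[0, 1, 2]  free=[FFF.......]
after create(b) → a:[0, 1, 2], b:[3]  free=[FFFF......]
after append(a, 2) → a:[0, 1, 2, 4, 5], b:[3]  free=[FFFFFF....]
after unlink(a) → b:[3]  free=[...F......]
after append(b, 1) → b:[3, 0]  free=[F..F......]
after create(a) → a:[1], b:[3, 0]  free=[FF.F......]
after append(a, 2) → a:[1, 2, 4], b:[3, 0]  free=[FFFFF.....]
after unlink(a) → b:[3, 0]  free=[F..F......]
after unlink(b) →   free=[..........]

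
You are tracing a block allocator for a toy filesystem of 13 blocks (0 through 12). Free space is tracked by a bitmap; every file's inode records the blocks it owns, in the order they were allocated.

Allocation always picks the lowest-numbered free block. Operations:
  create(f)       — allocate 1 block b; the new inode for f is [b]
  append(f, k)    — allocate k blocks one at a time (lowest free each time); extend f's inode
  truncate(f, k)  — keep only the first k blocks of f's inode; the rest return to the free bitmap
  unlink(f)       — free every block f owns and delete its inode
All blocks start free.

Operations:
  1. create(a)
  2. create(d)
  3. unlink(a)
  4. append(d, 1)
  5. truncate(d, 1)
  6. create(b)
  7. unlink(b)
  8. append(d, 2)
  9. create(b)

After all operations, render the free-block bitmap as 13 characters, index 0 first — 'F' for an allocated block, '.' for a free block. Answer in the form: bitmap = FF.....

bitmap = FFFF.........

[1] create(a) — a=0 (map F............)
[2] create(d) — a=0 d=1 (map FF...........)
[3] unlink(a) — d=1 (map .F...........)
[4] append(d, 1) — d=1,0 (map FF...........)
[5] truncate(d, 1) — d=1 (map .F...........)
[6] create(b) — b=0 d=1 (map FF...........)
[7] unlink(b) — d=1 (map .F...........)
[8] append(d, 2) — d=1,0,2 (map FFF..........)
[9] create(b) — b=3 d=1,0,2 (map FFFF.........)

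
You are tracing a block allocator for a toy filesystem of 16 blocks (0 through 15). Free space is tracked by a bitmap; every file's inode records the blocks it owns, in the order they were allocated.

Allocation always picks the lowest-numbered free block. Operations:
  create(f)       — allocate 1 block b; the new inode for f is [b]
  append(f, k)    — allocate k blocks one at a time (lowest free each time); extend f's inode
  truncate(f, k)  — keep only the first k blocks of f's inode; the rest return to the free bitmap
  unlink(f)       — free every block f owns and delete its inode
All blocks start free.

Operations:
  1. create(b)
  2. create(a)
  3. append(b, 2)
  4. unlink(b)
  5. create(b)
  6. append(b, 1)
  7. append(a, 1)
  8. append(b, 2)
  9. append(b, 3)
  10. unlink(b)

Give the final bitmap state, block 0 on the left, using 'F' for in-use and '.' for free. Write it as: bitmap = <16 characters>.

bitmap = .F.F............

[1] create(b) — b=0 (map F...............)
[2] create(a) — a=1 b=0 (map FF..............)
[3] append(b, 2) — a=1 b=0,2,3 (map FFFF............)
[4] unlink(b) — a=1 (map .F..............)
[5] create(b) — a=1 b=0 (map FF..............)
[6] append(b, 1) — a=1 b=0,2 (map FFF.............)
[7] append(a, 1) — a=1,3 b=0,2 (map FFFF............)
[8] append(b, 2) — a=1,3 b=0,2,4,5 (map FFFFFF..........)
[9] append(b, 3) — a=1,3 b=0,2,4,5,6,7,8 (map FFFFFFFFF.......)
[10] unlink(b) — a=1,3 (map .F.F............)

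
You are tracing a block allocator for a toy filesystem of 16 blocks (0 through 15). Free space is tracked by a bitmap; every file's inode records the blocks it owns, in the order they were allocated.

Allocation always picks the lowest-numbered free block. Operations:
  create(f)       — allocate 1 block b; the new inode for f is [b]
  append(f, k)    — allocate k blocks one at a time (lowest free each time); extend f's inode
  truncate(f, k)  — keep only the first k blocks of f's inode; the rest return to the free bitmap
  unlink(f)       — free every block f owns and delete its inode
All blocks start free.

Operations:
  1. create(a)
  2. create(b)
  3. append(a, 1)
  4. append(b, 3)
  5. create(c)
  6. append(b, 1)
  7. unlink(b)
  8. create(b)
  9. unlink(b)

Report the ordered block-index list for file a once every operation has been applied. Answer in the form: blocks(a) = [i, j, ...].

blocks(a) = [0, 2]

[1] create(a) — a=0 (map F...............)
[2] create(b) — a=0 b=1 (map FF..............)
[3] append(a, 1) — a=0,2 b=1 (map FFF.............)
[4] append(b, 3) — a=0,2 b=1,3,4,5 (map FFFFFF..........)
[5] create(c) — a=0,2 b=1,3,4,5 c=6 (map FFFFFFF.........)
[6] append(b, 1) — a=0,2 b=1,3,4,5,7 c=6 (map FFFFFFFF........)
[7] unlink(b) — a=0,2 c=6 (map F.F...F.........)
[8] create(b) — a=0,2 b=1 c=6 (map FFF...F.........)
[9] unlink(b) — a=0,2 c=6 (map F.F...F.........)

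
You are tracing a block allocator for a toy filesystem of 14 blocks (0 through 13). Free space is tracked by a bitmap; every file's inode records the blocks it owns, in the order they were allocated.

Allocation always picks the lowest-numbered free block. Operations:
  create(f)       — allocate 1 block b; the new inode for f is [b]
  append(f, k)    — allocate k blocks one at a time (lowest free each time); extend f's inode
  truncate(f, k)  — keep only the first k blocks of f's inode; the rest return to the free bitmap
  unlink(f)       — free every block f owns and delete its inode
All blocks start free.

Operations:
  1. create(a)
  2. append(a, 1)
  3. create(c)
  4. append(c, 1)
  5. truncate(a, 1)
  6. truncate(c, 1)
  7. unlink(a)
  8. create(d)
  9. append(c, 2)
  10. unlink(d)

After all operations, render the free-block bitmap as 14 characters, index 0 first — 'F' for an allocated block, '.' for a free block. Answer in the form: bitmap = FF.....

bitmap = .FFF..........

create(a): bitmap=F............. | a=[0]
append(a, 1): bitmap=FF............ | a=[0, 1]
create(c): bitmap=FFF........... | a=[0, 1] c=[2]
append(c, 1): bitmap=FFFF.......... | a=[0, 1] c=[2, 3]
truncate(a, 1): bitmap=F.FF.......... | a=[0] c=[2, 3]
truncate(c, 1): bitmap=F.F........... | a=[0] c=[2]
unlink(a): bitmap=..F........... | c=[2]
create(d): bitmap=F.F........... | c=[2] d=[0]
append(c, 2): bitmap=FFFF.......... | c=[2, 1, 3] d=[0]
unlink(d): bitmap=.FFF.......... | c=[2, 1, 3]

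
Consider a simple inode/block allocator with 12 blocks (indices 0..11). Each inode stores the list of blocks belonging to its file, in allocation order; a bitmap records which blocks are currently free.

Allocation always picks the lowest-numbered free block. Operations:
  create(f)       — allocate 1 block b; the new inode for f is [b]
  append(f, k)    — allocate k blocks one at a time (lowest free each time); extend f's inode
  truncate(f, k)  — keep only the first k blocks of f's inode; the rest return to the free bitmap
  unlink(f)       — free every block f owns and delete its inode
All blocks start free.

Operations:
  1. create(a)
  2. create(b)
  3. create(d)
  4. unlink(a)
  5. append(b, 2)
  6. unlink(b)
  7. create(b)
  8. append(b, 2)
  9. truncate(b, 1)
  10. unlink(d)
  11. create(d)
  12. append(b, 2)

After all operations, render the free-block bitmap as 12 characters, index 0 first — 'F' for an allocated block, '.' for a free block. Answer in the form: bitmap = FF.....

bitmap = FFFF........

[1] create(a) — a=0 (map F...........)
[2] create(b) — a=0 b=1 (map FF..........)
[3] create(d) — a=0 b=1 d=2 (map FFF.........)
[4] unlink(a) — b=1 d=2 (map .FF.........)
[5] append(b, 2) — b=1,0,3 d=2 (map FFFF........)
[6] unlink(b) — d=2 (map ..F.........)
[7] create(b) — b=0 d=2 (map F.F.........)
[8] append(b, 2) — b=0,1,3 d=2 (map FFFF........)
[9] truncate(b, 1) — b=0 d=2 (map F.F.........)
[10] unlink(d) — b=0 (map F...........)
[11] create(d) — b=0 d=1 (map FF..........)
[12] append(b, 2) — b=0,2,3 d=1 (map FFFF........)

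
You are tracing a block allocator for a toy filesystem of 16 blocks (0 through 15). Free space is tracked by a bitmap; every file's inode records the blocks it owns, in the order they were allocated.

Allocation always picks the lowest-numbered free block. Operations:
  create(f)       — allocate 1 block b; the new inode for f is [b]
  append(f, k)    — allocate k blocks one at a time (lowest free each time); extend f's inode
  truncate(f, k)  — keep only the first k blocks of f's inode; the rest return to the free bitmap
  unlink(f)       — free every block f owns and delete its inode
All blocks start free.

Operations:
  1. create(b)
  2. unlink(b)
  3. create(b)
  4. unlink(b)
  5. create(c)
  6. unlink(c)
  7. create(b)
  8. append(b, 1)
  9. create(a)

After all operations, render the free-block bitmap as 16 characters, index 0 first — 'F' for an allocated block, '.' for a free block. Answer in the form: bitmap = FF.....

[1] create(b) — b=0 (map F...............)
[2] unlink(b) —  (map ................)
[3] create(b) — b=0 (map F...............)
[4] unlink(b) —  (map ................)
[5] create(c) — c=0 (map F...............)
[6] unlink(c) —  (map ................)
[7] create(b) — b=0 (map F...............)
[8] append(b, 1) — b=0,1 (map FF..............)
[9] create(a) — a=2 b=0,1 (map FFF.............)

bitmap = FFF.............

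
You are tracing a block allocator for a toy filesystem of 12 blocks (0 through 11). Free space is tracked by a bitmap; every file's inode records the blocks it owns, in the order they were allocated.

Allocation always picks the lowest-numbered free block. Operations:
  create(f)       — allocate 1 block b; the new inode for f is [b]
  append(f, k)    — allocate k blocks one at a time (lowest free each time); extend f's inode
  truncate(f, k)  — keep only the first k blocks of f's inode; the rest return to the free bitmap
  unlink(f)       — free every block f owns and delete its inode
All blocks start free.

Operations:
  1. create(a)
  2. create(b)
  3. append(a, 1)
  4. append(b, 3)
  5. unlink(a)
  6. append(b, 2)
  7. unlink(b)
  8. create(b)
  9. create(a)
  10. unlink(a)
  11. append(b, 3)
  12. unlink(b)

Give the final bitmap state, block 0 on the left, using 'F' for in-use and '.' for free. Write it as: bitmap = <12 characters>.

  1. create(a)  ⇒  F...........  {a→[0]}
  2. create(b)  ⇒  FF..........  {a→[0]; b→[1]}
  3. append(a, 1)  ⇒  FFF.........  {a→[0, 2]; b→[1]}
  4. append(b, 3)  ⇒  FFFFFF......  {a→[0, 2]; b→[1, 3, 4, 5]}
  5. unlink(a)  ⇒  .F.FFF......  {b→[1, 3, 4, 5]}
  6. append(b, 2)  ⇒  FFFFFF......  {b→[1, 3, 4, 5, 0, 2]}
  7. unlink(b)  ⇒  ............  {}
  8. create(b)  ⇒  F...........  {b→[0]}
  9. create(a)  ⇒  FF..........  {a→[1]; b→[0]}
  10. unlink(a)  ⇒  F...........  {b→[0]}
  11. append(b, 3)  ⇒  FFFF........  {b→[0, 1, 2, 3]}
  12. unlink(b)  ⇒  ............  {}

bitmap = ............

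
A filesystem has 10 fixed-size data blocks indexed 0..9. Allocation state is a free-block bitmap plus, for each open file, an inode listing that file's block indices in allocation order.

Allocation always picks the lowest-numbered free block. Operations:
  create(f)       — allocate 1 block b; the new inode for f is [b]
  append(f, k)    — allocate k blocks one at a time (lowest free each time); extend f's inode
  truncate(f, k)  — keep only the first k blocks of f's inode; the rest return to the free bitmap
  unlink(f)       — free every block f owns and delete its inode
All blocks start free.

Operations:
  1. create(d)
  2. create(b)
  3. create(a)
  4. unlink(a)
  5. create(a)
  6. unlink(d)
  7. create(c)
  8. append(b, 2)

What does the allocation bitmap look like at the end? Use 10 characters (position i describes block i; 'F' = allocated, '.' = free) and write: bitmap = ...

[1] create(d) — d=0 (map F.........)
[2] create(b) — b=1 d=0 (map FF........)
[3] create(a) — a=2 b=1 d=0 (map FFF.......)
[4] unlink(a) — b=1 d=0 (map FF........)
[5] create(a) — a=2 b=1 d=0 (map FFF.......)
[6] unlink(d) — a=2 b=1 (map .FF.......)
[7] create(c) — a=2 b=1 c=0 (map FFF.......)
[8] append(b, 2) — a=2 b=1,3,4 c=0 (map FFFFF.....)

bitmap = FFFFF.....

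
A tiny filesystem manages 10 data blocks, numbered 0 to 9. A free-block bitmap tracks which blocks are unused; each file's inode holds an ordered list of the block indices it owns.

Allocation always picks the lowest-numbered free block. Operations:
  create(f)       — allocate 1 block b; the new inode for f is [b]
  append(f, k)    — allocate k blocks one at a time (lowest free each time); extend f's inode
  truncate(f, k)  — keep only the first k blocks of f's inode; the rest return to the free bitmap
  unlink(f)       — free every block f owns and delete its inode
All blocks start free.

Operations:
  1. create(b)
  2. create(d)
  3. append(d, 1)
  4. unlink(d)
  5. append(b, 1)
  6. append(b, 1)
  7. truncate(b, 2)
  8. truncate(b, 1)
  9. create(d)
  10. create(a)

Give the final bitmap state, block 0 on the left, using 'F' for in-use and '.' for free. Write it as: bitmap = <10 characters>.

  1. create(b)  ⇒  F.........  {b→[0]}
  2. create(d)  ⇒  FF........  {b→[0]; d→[1]}
  3. append(d, 1)  ⇒  FFF.......  {b→[0]; d→[1, 2]}
  4. unlink(d)  ⇒  F.........  {b→[0]}
  5. append(b, 1)  ⇒  FF........  {b→[0, 1]}
  6. append(b, 1)  ⇒  FFF.......  {b→[0, 1, 2]}
  7. truncate(b, 2)  ⇒  FF........  {b→[0, 1]}
  8. truncate(b, 1)  ⇒  F.........  {b→[0]}
  9. create(d)  ⇒  FF........  {b→[0]; d→[1]}
  10. create(a)  ⇒  FFF.......  {a→[2]; b→[0]; d→[1]}

bitmap = FFF.......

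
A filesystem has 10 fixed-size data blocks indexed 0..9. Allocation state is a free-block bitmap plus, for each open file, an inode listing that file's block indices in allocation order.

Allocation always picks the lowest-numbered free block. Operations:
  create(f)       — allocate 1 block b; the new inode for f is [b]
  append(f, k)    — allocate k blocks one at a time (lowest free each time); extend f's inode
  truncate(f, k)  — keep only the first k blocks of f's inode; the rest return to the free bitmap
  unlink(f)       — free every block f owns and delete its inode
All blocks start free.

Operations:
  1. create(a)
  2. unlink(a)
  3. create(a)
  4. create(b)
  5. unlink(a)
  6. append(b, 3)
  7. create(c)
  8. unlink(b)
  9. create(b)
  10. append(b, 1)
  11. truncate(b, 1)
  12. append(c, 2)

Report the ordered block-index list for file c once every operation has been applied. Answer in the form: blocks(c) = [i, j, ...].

blocks(c) = [4, 1, 2]

after create(a) → a:[0]  free=[F.........]
after unlink(a) →   free=[..........]
after create(a) → a:[0]  free=[F.........]
after create(b) → a:[0], b:[1]  free=[FF........]
after unlink(a) → b:[1]  free=[.F........]
after append(b, 3) → b:[1, 0, 2, 3]  free=[FFFF......]
after create(c) → b:[1, 0, 2, 3], c:[4]  free=[FFFFF.....]
after unlink(b) → c:[4]  free=[....F.....]
after create(b) → b:[0], c:[4]  free=[F...F.....]
after append(b, 1) → b:[0, 1], c:[4]  free=[FF..F.....]
after truncate(b, 1) → b:[0], c:[4]  free=[F...F.....]
after append(c, 2) → b:[0], c:[4, 1, 2]  free=[FFF.F.....]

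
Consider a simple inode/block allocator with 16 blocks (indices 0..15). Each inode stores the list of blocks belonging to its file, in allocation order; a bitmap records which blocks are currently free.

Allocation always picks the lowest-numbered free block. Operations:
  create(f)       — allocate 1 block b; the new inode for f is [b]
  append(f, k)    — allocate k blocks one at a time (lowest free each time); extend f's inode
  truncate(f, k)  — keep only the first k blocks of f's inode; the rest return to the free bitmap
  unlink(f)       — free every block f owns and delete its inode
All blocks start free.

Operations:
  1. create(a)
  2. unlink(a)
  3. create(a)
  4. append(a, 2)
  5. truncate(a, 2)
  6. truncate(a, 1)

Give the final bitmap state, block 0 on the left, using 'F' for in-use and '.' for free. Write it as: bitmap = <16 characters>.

[1] create(a) — a=0 (map F...............)
[2] unlink(a) —  (map ................)
[3] create(a) — a=0 (map F...............)
[4] append(a, 2) — a=0,1,2 (map FFF.............)
[5] truncate(a, 2) — a=0,1 (map FF..............)
[6] truncate(a, 1) — a=0 (map F...............)

bitmap = F...............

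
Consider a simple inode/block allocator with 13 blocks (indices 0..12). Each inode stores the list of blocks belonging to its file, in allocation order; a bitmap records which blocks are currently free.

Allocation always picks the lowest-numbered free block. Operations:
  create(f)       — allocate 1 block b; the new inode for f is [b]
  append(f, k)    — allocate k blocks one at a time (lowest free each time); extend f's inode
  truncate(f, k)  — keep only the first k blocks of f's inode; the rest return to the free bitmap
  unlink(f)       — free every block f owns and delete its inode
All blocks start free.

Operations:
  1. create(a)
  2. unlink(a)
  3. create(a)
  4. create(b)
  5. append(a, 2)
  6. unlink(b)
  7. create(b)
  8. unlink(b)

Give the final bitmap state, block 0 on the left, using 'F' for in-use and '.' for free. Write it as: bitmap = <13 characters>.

bitmap = F.FF.........

create(a): bitmap=F............ | a=[0]
unlink(a): bitmap=............. | 
create(a): bitmap=F............ | a=[0]
create(b): bitmap=FF........... | a=[0] b=[1]
append(a, 2): bitmap=FFFF......... | a=[0, 2, 3] b=[1]
unlink(b): bitmap=F.FF......... | a=[0, 2, 3]
create(b): bitmap=FFFF......... | a=[0, 2, 3] b=[1]
unlink(b): bitmap=F.FF......... | a=[0, 2, 3]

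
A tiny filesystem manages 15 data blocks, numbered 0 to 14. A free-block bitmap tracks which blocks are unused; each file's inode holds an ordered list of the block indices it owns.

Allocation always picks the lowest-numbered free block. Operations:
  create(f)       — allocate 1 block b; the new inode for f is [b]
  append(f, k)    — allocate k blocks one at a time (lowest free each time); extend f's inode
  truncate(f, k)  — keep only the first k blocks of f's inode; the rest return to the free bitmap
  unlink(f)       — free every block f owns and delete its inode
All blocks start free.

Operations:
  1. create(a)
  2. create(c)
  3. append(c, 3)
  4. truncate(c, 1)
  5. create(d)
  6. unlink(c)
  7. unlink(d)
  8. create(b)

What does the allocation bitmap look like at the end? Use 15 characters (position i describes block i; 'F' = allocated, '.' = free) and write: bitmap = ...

bitmap = FF.............

create(a): bitmap=F.............. | a=[0]
create(c): bitmap=FF............. | a=[0] c=[1]
append(c, 3): bitmap=FFFFF.......... | a=[0] c=[1, 2, 3, 4]
truncate(c, 1): bitmap=FF............. | a=[0] c=[1]
create(d): bitmap=FFF............ | a=[0] c=[1] d=[2]
unlink(c): bitmap=F.F............ | a=[0] d=[2]
unlink(d): bitmap=F.............. | a=[0]
create(b): bitmap=FF............. | a=[0] b=[1]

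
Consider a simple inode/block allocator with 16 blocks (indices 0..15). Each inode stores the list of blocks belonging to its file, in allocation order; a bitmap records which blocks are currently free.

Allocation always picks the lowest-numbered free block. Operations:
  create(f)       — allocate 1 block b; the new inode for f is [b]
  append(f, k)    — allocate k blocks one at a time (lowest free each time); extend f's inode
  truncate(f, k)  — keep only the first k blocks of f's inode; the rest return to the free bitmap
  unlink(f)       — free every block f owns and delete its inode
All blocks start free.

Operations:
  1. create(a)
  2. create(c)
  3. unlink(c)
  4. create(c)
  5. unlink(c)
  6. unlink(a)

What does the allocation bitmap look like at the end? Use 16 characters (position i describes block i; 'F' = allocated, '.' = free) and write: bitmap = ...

  1. create(a)  ⇒  F...............  {a→[0]}
  2. create(c)  ⇒  FF..............  {a→[0]; c→[1]}
  3. unlink(c)  ⇒  F...............  {a→[0]}
  4. create(c)  ⇒  FF..............  {a→[0]; c→[1]}
  5. unlink(c)  ⇒  F...............  {a→[0]}
  6. unlink(a)  ⇒  ................  {}

bitmap = ................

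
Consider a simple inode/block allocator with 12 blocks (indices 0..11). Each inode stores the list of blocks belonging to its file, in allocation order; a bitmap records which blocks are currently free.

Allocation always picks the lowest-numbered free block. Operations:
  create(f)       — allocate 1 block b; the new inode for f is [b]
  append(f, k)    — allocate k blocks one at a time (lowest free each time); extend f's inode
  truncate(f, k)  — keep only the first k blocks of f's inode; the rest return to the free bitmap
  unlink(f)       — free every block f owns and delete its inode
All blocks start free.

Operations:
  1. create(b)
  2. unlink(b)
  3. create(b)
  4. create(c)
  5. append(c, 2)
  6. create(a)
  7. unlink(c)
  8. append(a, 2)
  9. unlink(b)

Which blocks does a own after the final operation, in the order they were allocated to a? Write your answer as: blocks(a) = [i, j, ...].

blocks(a) = [4, 1, 2]

after create(b) → b:[0]  free=[F...........]
after unlink(b) →   free=[............]
after create(b) → b:[0]  free=[F...........]
after create(c) → b:[0], c:[1]  free=[FF..........]
after append(c, 2) → b:[0], c:[1, 2, 3]  free=[FFFF........]
after create(a) → a:[4], b:[0], c:[1, 2, 3]  free=[FFFFF.......]
after unlink(c) → a:[4], b:[0]  free=[F...F.......]
after append(a, 2) → a:[4, 1, 2], b:[0]  free=[FFF.F.......]
after unlink(b) → a:[4, 1, 2]  free=[.FF.F.......]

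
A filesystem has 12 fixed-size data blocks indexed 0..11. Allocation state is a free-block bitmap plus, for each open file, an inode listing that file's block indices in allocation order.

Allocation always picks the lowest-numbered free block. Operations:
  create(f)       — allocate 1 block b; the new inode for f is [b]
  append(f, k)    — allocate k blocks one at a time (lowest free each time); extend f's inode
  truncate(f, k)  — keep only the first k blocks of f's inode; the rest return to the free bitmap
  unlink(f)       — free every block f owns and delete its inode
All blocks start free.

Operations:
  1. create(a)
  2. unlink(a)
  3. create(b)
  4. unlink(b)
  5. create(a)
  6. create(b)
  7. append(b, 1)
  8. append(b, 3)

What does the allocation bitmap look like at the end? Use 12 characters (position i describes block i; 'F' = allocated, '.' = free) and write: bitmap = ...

bitmap = FFFFFF......

[1] create(a) — a=0 (map F...........)
[2] unlink(a) —  (map ............)
[3] create(b) — b=0 (map F...........)
[4] unlink(b) —  (map ............)
[5] create(a) — a=0 (map F...........)
[6] create(b) — a=0 b=1 (map FF..........)
[7] append(b, 1) — a=0 b=1,2 (map FFF.........)
[8] append(b, 3) — a=0 b=1,2,3,4,5 (map FFFFFF......)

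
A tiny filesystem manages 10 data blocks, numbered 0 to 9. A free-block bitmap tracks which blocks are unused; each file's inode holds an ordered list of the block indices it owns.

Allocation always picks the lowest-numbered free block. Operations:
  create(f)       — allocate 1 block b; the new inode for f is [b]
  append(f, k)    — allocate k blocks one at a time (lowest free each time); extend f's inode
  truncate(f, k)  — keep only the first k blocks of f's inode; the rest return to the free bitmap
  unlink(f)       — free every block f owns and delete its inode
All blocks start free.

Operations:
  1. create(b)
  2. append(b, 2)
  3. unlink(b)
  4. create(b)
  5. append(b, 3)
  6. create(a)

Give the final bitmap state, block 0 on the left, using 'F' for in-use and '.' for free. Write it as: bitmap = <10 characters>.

[1] create(b) — b=0 (map F.........)
[2] append(b, 2) — b=0,1,2 (map FFF.......)
[3] unlink(b) —  (map ..........)
[4] create(b) — b=0 (map F.........)
[5] append(b, 3) — b=0,1,2,3 (map FFFF......)
[6] create(a) — a=4 b=0,1,2,3 (map FFFFF.....)

bitmap = FFFFF.....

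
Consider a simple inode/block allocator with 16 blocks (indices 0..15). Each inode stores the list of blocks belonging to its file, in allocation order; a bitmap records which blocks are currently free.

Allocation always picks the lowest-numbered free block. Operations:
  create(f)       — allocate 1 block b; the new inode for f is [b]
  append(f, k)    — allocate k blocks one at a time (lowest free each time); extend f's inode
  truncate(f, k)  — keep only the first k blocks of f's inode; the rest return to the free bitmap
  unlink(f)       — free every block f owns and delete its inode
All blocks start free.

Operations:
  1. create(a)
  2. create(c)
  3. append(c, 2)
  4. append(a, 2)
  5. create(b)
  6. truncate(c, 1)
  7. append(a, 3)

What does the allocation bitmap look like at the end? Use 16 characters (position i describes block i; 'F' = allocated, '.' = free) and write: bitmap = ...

[1] create(a) — a=0 (map F...............)
[2] create(c) — a=0 c=1 (map FF..............)
[3] append(c, 2) — a=0 c=1,2,3 (map FFFF............)
[4] append(a, 2) — a=0,4,5 c=1,2,3 (map FFFFFF..........)
[5] create(b) — a=0,4,5 b=6 c=1,2,3 (map FFFFFFF.........)
[6] truncate(c, 1) — a=0,4,5 b=6 c=1 (map FF..FFF.........)
[7] append(a, 3) — a=0,4,5,2,3,7 b=6 c=1 (map FFFFFFFF........)

bitmap = FFFFFFFF........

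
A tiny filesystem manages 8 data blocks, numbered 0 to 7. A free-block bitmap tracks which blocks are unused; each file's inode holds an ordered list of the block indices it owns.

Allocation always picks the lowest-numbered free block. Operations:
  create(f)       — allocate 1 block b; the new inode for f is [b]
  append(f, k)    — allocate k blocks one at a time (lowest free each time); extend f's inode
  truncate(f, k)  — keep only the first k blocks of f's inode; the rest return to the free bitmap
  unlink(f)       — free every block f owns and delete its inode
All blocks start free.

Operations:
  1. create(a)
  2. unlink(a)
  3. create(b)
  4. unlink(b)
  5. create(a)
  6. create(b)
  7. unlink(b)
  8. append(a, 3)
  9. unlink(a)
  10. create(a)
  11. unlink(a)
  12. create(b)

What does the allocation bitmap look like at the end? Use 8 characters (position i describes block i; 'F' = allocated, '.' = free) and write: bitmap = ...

[1] create(a) — a=0 (map F.......)
[2] unlink(a) —  (map ........)
[3] create(b) — b=0 (map F.......)
[4] unlink(b) —  (map ........)
[5] create(a) — a=0 (map F.......)
[6] create(b) — a=0 b=1 (map FF......)
[7] unlink(b) — a=0 (map F.......)
[8] append(a, 3) — a=0,1,2,3 (map FFFF....)
[9] unlink(a) —  (map ........)
[10] create(a) — a=0 (map F.......)
[11] unlink(a) —  (map ........)
[12] create(b) — b=0 (map F.......)

bitmap = F.......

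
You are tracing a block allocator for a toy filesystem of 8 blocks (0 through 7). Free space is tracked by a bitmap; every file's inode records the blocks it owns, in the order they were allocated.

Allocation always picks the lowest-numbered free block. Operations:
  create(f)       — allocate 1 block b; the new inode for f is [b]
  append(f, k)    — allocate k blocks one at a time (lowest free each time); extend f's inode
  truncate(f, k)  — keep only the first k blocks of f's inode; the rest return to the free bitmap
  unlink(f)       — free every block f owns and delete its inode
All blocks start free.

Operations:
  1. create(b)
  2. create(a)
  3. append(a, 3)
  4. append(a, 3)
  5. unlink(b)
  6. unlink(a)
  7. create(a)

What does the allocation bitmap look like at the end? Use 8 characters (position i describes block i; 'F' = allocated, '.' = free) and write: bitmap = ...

  1. create(b)  ⇒  F.......  {b→[0]}
  2. create(a)  ⇒  FF......  {a→[1]; b→[0]}
  3. append(a, 3)  ⇒  FFFFF...  {a→[1, 2, 3, 4]; b→[0]}
  4. append(a, 3)  ⇒  FFFFFFFF  {a→[1, 2, 3, 4, 5, 6, 7]; b→[0]}
  5. unlink(b)  ⇒  .FFFFFFF  {a→[1, 2, 3, 4, 5, 6, 7]}
  6. unlink(a)  ⇒  ........  {}
  7. create(a)  ⇒  F.......  {a→[0]}

bitmap = F.......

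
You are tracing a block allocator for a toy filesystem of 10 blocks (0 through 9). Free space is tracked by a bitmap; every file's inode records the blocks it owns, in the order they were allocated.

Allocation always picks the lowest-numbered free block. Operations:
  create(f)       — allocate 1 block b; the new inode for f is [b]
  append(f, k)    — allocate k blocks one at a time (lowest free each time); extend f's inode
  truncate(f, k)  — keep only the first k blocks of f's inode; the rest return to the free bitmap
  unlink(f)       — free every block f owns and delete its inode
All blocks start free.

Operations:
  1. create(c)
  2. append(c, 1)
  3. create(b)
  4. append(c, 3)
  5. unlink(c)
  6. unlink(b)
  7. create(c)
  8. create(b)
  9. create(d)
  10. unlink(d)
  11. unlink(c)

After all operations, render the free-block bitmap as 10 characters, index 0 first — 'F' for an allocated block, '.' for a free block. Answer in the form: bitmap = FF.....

bitmap = .F........

after create(c) → c:[0]  free=[F.........]
after append(c, 1) → c:[0, 1]  free=[FF........]
after create(b) → b:[2], c:[0, 1]  free=[FFF.......]
after append(c, 3) → b:[2], c:[0, 1, 3, 4, 5]  free=[FFFFFF....]
after unlink(c) → b:[2]  free=[..F.......]
after unlink(b) →   free=[..........]
after create(c) → c:[0]  free=[F.........]
after create(b) → b:[1], c:[0]  free=[FF........]
after create(d) → b:[1], c:[0], d:[2]  free=[FFF.......]
after unlink(d) → b:[1], c:[0]  free=[FF........]
after unlink(c) → b:[1]  free=[.F........]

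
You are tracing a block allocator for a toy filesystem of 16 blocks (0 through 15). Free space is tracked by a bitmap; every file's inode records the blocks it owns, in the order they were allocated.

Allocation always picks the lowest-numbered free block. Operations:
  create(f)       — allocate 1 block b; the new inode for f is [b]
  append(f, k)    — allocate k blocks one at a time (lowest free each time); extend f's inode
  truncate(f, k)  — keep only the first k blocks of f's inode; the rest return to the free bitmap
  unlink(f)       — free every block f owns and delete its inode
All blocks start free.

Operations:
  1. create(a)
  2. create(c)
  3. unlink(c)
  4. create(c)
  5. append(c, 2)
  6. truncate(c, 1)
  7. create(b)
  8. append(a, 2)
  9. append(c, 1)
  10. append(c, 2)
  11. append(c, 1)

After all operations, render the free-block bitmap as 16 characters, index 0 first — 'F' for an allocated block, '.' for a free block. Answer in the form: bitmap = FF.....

bitmap = FFFFFFFFF.......

create(a): bitmap=F............... | a=[0]
create(c): bitmap=FF.............. | a=[0] c=[1]
unlink(c): bitmap=F............... | a=[0]
create(c): bitmap=FF.............. | a=[0] c=[1]
append(c, 2): bitmap=FFFF............ | a=[0] c=[1, 2, 3]
truncate(c, 1): bitmap=FF.............. | a=[0] c=[1]
create(b): bitmap=FFF............. | a=[0] b=[2] c=[1]
append(a, 2): bitmap=FFFFF........... | a=[0, 3, 4] b=[2] c=[1]
append(c, 1): bitmap=FFFFFF.......... | a=[0, 3, 4] b=[2] c=[1, 5]
append(c, 2): bitmap=FFFFFFFF........ | a=[0, 3, 4] b=[2] c=[1, 5, 6, 7]
append(c, 1): bitmap=FFFFFFFFF....... | a=[0, 3, 4] b=[2] c=[1, 5, 6, 7, 8]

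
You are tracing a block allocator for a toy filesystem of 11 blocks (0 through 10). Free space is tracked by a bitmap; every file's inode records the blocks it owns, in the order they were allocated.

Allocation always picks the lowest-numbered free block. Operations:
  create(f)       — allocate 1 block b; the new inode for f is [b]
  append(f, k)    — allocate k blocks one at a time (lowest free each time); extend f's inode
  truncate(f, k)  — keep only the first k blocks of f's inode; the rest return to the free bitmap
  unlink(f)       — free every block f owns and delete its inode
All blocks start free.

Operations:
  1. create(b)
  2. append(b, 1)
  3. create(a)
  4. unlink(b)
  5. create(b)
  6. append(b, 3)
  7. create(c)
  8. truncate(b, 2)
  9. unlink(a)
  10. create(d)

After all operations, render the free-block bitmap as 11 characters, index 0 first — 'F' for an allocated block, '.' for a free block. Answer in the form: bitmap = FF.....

bitmap = FFF..F.....

  1. create(b)  ⇒  F..........  {b→[0]}
  2. append(b, 1)  ⇒  FF.........  {b→[0, 1]}
  3. create(a)  ⇒  FFF........  {a→[2]; b→[0, 1]}
  4. unlink(b)  ⇒  ..F........  {a→[2]}
  5. create(b)  ⇒  F.F........  {a→[2]; b→[0]}
  6. append(b, 3)  ⇒  FFFFF......  {a→[2]; b→[0, 1, 3, 4]}
  7. create(c)  ⇒  FFFFFF.....  {a→[2]; b→[0, 1, 3, 4]; c→[5]}
  8. truncate(b, 2)  ⇒  FFF..F.....  {a→[2]; b→[0, 1]; c→[5]}
  9. unlink(a)  ⇒  FF...F.....  {b→[0, 1]; c→[5]}
  10. create(d)  ⇒  FFF..F.....  {b→[0, 1]; c→[5]; d→[2]}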